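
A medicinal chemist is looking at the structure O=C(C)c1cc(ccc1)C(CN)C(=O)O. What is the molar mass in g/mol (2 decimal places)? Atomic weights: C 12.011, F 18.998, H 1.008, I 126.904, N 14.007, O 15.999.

207.23 g/mol

First, the molecular formula is C11H13NO3 (counting implicit H from valence).
  C: 11 × 12.011 = 132.121
  H: 13 × 1.008 = 13.104
  N: 1 × 14.007 = 14.007
  O: 3 × 15.999 = 47.997
Sum: 11×12.011 + 13×1.008 + 1×14.007 + 3×15.999 = 207.229 → 207.23 g/mol.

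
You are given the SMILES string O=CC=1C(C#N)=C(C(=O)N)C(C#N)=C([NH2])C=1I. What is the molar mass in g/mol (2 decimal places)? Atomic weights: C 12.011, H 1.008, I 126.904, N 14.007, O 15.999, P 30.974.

First, the molecular formula is C10H5IN4O2 (counting implicit H from valence).
  C: 10 × 12.011 = 120.110
  H: 5 × 1.008 = 5.040
  I: 1 × 126.904 = 126.904
  N: 4 × 14.007 = 56.028
  O: 2 × 15.999 = 31.998
Sum: 10×12.011 + 5×1.008 + 1×126.904 + 4×14.007 + 2×15.999 = 340.080 → 340.08 g/mol.

340.08 g/mol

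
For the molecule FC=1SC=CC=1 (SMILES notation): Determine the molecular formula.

C4H3FS

Walk through each heavy atom and fill implicit hydrogens from standard valence (C 4, N 3, O 2, S 2, halogen 1):
  atom 1: F (halogen, monovalent) → 0 H
  atom 2: C, bond orders sum to 4 (valence 4) → 0 H
  atom 3: S, bond orders sum to 2 (valence 2) → 0 H
  atom 4: C, bond orders sum to 3 (valence 4) → 1 H
  atom 5: C, bond orders sum to 3 (valence 4) → 1 H
  atom 6: C, bond orders sum to 3 (valence 4) → 1 H
Totals → C:4, H:3, F:1, S:1.
In Hill order: C4H3FS.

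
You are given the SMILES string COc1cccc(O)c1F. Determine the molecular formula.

C7H7FO2

Walk through each heavy atom and fill implicit hydrogens from standard valence (C 4, N 3, O 2, S 2, halogen 1); for lowercase aromatic atoms, an aromatic c carries 1 H when it has two neighbours and 0 H with three, and aromatic n carries 0 H:
  atom 1: C, bond orders sum to 1 (valence 4) → 3 H
  atom 2: O, bond orders sum to 2 (valence 2) → 0 H
  atom 3: aromatic c, 3 neighbours → 0 H
  atom 4: aromatic c, 2 neighbours → 1 H
  atom 5: aromatic c, 2 neighbours → 1 H
  atom 6: aromatic c, 2 neighbours → 1 H
  atom 7: aromatic c, 3 neighbours → 0 H
  atom 8: O, bond orders sum to 1 (valence 2) → 1 H
  atom 9: aromatic c, 3 neighbours → 0 H
  atom 10: F (halogen, monovalent) → 0 H
Totals → C:7, H:7, F:1, O:2.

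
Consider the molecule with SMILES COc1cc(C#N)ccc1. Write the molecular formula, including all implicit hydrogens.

Walk through each heavy atom and fill implicit hydrogens from standard valence (C 4, N 3, O 2, S 2, halogen 1); for lowercase aromatic atoms, an aromatic c carries 1 H when it has two neighbours and 0 H with three, and aromatic n carries 0 H:
  atom 1: C, bond orders sum to 1 (valence 4) → 3 H
  atom 2: O, bond orders sum to 2 (valence 2) → 0 H
  atom 3: aromatic c, 3 neighbours → 0 H
  atom 4: aromatic c, 2 neighbours → 1 H
  atom 5: aromatic c, 3 neighbours → 0 H
  atom 6: C, bond orders sum to 4 (valence 4) → 0 H
  atom 7: N, bond orders sum to 3 (valence 3) → 0 H
  atom 8: aromatic c, 2 neighbours → 1 H
  atom 9: aromatic c, 2 neighbours → 1 H
  atom 10: aromatic c, 2 neighbours → 1 H
Totals → C:8, H:7, N:1, O:1.
In Hill order: C8H7NO.

C8H7NO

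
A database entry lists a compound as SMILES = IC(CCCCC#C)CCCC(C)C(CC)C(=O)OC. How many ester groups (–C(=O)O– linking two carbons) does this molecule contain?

The ester motif appears at heavy-atom position 17 in the SMILES.
Other groups present: 1 alkyne.
Ester count: 1.

1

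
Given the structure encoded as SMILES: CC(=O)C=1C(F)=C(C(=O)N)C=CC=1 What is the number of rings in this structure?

In SMILES, each pair of matching ring-closure digits denotes one ring-closing bond; the number of such bonds equals the number of independent rings.
Ring-closure bonds here: 1.

1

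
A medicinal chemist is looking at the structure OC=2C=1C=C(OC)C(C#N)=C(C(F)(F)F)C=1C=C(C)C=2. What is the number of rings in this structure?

In SMILES, each pair of matching ring-closure digits denotes one ring-closing bond; the number of such bonds equals the number of independent rings.
Ring-closure bonds here: 2.

2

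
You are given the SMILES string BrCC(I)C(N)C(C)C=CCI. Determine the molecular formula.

C8H14BrI2N

Walk through each heavy atom and fill implicit hydrogens from standard valence (C 4, N 3, O 2, S 2, halogen 1):
  atom 1: Br (halogen, monovalent) → 0 H
  atom 2: C, bond orders sum to 2 (valence 4) → 2 H
  atom 3: C, bond orders sum to 3 (valence 4) → 1 H
  atom 4: I (halogen, monovalent) → 0 H
  atom 5: C, bond orders sum to 3 (valence 4) → 1 H
  atom 6: N, bond orders sum to 1 (valence 3) → 2 H
  atom 7: C, bond orders sum to 3 (valence 4) → 1 H
  atom 8: C, bond orders sum to 1 (valence 4) → 3 H
  atom 9: C, bond orders sum to 3 (valence 4) → 1 H
  atom 10: C, bond orders sum to 3 (valence 4) → 1 H
  atom 11: C, bond orders sum to 2 (valence 4) → 2 H
  atom 12: I (halogen, monovalent) → 0 H
Totals → C:8, H:14, Br:1, I:2, N:1.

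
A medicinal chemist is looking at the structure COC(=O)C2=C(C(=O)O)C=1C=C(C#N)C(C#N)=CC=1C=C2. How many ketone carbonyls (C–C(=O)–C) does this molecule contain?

Scan the SMILES for the ketone motif — none present.
Groups that are present: 1 carboxylic acid, 1 ester, 2 nitrile.

0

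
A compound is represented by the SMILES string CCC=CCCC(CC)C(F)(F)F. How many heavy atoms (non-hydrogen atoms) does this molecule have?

13

Every atom symbol written in the SMILES (organic subset) is one heavy atom; implicit H are not written.
Heavy atoms by element → C:10, F:3.
Total: 13.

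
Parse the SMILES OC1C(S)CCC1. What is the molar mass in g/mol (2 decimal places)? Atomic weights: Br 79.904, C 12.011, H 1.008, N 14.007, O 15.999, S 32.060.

First, the molecular formula is C5H10OS (counting implicit H from valence).
  C: 5 × 12.011 = 60.055
  H: 10 × 1.008 = 10.080
  O: 1 × 15.999 = 15.999
  S: 1 × 32.060 = 32.060
Sum: 5×12.011 + 10×1.008 + 1×15.999 + 1×32.060 = 118.194 → 118.19 g/mol.

118.19 g/mol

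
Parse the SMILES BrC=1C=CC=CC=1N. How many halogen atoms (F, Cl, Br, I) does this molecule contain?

1

Halogen atoms appear at heavy-atom position 1 (1×Br).
Other groups present: 1 primary amine.
Halogen count: 1.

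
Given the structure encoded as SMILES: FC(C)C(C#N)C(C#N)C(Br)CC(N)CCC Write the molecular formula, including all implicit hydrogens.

Walk through each heavy atom and fill implicit hydrogens from standard valence (C 4, N 3, O 2, S 2, halogen 1):
  atom 1: F (halogen, monovalent) → 0 H
  atom 2: C, bond orders sum to 3 (valence 4) → 1 H
  atom 3: C, bond orders sum to 1 (valence 4) → 3 H
  atom 4: C, bond orders sum to 3 (valence 4) → 1 H
  atom 5: C, bond orders sum to 4 (valence 4) → 0 H
  atom 6: N, bond orders sum to 3 (valence 3) → 0 H
  atom 7: C, bond orders sum to 3 (valence 4) → 1 H
  atom 8: C, bond orders sum to 4 (valence 4) → 0 H
  atom 9: N, bond orders sum to 3 (valence 3) → 0 H
  atom 10: C, bond orders sum to 3 (valence 4) → 1 H
  atom 11: Br (halogen, monovalent) → 0 H
  atom 12: C, bond orders sum to 2 (valence 4) → 2 H
  atom 13: C, bond orders sum to 3 (valence 4) → 1 H
  atom 14: N, bond orders sum to 1 (valence 3) → 2 H
  atom 15: C, bond orders sum to 2 (valence 4) → 2 H
  atom 16: C, bond orders sum to 2 (valence 4) → 2 H
  atom 17: C, bond orders sum to 1 (valence 4) → 3 H
Totals → C:12, H:19, Br:1, F:1, N:3.
In Hill order: C12H19BrFN3.

C12H19BrFN3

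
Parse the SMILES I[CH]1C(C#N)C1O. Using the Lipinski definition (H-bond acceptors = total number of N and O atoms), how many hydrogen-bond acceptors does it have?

N atoms: 1; O atoms: 1.
Lipinski HBA = 1 + 1 = 2.

2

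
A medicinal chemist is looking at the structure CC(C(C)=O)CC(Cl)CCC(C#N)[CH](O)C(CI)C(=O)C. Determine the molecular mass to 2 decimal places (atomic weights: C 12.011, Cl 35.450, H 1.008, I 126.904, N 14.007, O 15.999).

First, the molecular formula is C15H23ClINO3 (counting implicit H from valence).
  C: 15 × 12.011 = 180.165
  Cl: 1 × 35.450 = 35.450
  H: 23 × 1.008 = 23.184
  I: 1 × 126.904 = 126.904
  N: 1 × 14.007 = 14.007
  O: 3 × 15.999 = 47.997
Sum: 15×12.011 + 1×35.450 + 23×1.008 + 1×126.904 + 1×14.007 + 3×15.999 = 427.707 → 427.71 g/mol.

427.71 g/mol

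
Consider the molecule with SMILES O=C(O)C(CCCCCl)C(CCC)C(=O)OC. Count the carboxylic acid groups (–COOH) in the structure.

The carboxylic acid motif appears at heavy-atom position 2 in the SMILES.
Other groups present: 1 ester.
Carboxylic acid count: 1.

1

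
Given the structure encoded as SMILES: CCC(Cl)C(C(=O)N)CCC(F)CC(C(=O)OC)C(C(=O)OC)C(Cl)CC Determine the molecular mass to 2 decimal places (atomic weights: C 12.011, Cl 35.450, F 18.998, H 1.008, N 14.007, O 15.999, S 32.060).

430.34 g/mol

First, the molecular formula is C18H30Cl2FNO5 (counting implicit H from valence).
  C: 18 × 12.011 = 216.198
  Cl: 2 × 35.450 = 70.900
  F: 1 × 18.998 = 18.998
  H: 30 × 1.008 = 30.240
  N: 1 × 14.007 = 14.007
  O: 5 × 15.999 = 79.995
Sum: 18×12.011 + 2×35.450 + 1×18.998 + 30×1.008 + 1×14.007 + 5×15.999 = 430.338 → 430.34 g/mol.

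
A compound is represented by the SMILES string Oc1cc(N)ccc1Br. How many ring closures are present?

1

In SMILES, each pair of matching ring-closure digits denotes one ring-closing bond; the number of such bonds equals the number of independent rings.
Ring-closure bonds here: 1.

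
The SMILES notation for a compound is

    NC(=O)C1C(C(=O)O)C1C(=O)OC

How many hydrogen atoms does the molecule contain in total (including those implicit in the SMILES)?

9

Walk through each heavy atom and fill implicit hydrogens from standard valence (C 4, N 3, O 2, S 2, halogen 1):
  atom 1: N, bond orders sum to 1 (valence 3) → 2 H
  atom 2: C, bond orders sum to 4 (valence 4) → 0 H
  atom 3: O, bond orders sum to 2 (valence 2) → 0 H
  atom 4: C, bond orders sum to 3 (valence 4) → 1 H
  atom 5: C, bond orders sum to 3 (valence 4) → 1 H
  atom 6: C, bond orders sum to 4 (valence 4) → 0 H
  atom 7: O, bond orders sum to 2 (valence 2) → 0 H
  atom 8: O, bond orders sum to 1 (valence 2) → 1 H
  atom 9: C, bond orders sum to 3 (valence 4) → 1 H
  atom 10: C, bond orders sum to 4 (valence 4) → 0 H
  atom 11: O, bond orders sum to 2 (valence 2) → 0 H
  atom 12: O, bond orders sum to 2 (valence 2) → 0 H
  atom 13: C, bond orders sum to 1 (valence 4) → 3 H
Total hydrogens: 9.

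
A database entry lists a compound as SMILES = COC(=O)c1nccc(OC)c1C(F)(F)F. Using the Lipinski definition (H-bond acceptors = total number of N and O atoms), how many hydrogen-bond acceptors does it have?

N atoms: 1; O atoms: 3.
Lipinski HBA = 1 + 3 = 4.

4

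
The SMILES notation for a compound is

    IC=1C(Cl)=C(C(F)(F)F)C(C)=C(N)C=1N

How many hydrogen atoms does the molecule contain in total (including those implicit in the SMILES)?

7

Walk through each heavy atom and fill implicit hydrogens from standard valence (C 4, N 3, O 2, S 2, halogen 1):
  atom 1: I (halogen, monovalent) → 0 H
  atom 2: C, bond orders sum to 4 (valence 4) → 0 H
  atom 3: C, bond orders sum to 4 (valence 4) → 0 H
  atom 4: Cl (halogen, monovalent) → 0 H
  atom 5: C, bond orders sum to 4 (valence 4) → 0 H
  atom 6: C, bond orders sum to 4 (valence 4) → 0 H
  atom 7: F (halogen, monovalent) → 0 H
  atom 8: F (halogen, monovalent) → 0 H
  atom 9: F (halogen, monovalent) → 0 H
  atom 10: C, bond orders sum to 4 (valence 4) → 0 H
  atom 11: C, bond orders sum to 1 (valence 4) → 3 H
  atom 12: C, bond orders sum to 4 (valence 4) → 0 H
  atom 13: N, bond orders sum to 1 (valence 3) → 2 H
  atom 14: C, bond orders sum to 4 (valence 4) → 0 H
  atom 15: N, bond orders sum to 1 (valence 3) → 2 H
Total hydrogens: 7.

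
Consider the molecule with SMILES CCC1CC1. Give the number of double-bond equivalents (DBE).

Degree of unsaturation = (number of rings) + (number of π bonds).
Ring closures in the SMILES: 1.
π bonds: none → 0 DoU from unsaturation.
Total DoU = 1 + 0 = 1.

1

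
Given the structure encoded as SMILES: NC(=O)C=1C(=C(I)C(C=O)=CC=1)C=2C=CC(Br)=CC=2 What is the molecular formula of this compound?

Walk through each heavy atom and fill implicit hydrogens from standard valence (C 4, N 3, O 2, S 2, halogen 1):
  atom 1: N, bond orders sum to 1 (valence 3) → 2 H
  atom 2: C, bond orders sum to 4 (valence 4) → 0 H
  atom 3: O, bond orders sum to 2 (valence 2) → 0 H
  atom 4: C, bond orders sum to 4 (valence 4) → 0 H
  atom 5: C, bond orders sum to 4 (valence 4) → 0 H
  atom 6: C, bond orders sum to 4 (valence 4) → 0 H
  atom 7: I (halogen, monovalent) → 0 H
  atom 8: C, bond orders sum to 4 (valence 4) → 0 H
  atom 9: C, bond orders sum to 3 (valence 4) → 1 H
  atom 10: O, bond orders sum to 2 (valence 2) → 0 H
  atom 11: C, bond orders sum to 3 (valence 4) → 1 H
  atom 12: C, bond orders sum to 3 (valence 4) → 1 H
  atom 13: C, bond orders sum to 4 (valence 4) → 0 H
  atom 14: C, bond orders sum to 3 (valence 4) → 1 H
  atom 15: C, bond orders sum to 3 (valence 4) → 1 H
  atom 16: C, bond orders sum to 4 (valence 4) → 0 H
  atom 17: Br (halogen, monovalent) → 0 H
  atom 18: C, bond orders sum to 3 (valence 4) → 1 H
  atom 19: C, bond orders sum to 3 (valence 4) → 1 H
Totals → C:14, H:9, Br:1, I:1, N:1, O:2.
In Hill order: C14H9BrINO2.

C14H9BrINO2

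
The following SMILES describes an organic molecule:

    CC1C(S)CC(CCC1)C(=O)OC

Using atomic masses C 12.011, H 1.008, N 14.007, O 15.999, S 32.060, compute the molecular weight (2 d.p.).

First, the molecular formula is C10H18O2S (counting implicit H from valence).
  C: 10 × 12.011 = 120.110
  H: 18 × 1.008 = 18.144
  O: 2 × 15.999 = 31.998
  S: 1 × 32.060 = 32.060
Sum: 10×12.011 + 18×1.008 + 2×15.999 + 1×32.060 = 202.312 → 202.31 g/mol.

202.31 g/mol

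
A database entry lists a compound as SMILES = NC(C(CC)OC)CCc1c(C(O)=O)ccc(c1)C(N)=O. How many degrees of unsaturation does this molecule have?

6

Molecular formula: C15H22N2O4.
DoU = (2C + 2 + N − H − X) / 2, where X is the halogen count and O/S are ignored.
    = (2·15 + 2 + 2 − 22 − 0) / 2 = 12 / 2 = 6.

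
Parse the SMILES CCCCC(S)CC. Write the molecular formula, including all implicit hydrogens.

C7H16S

Walk through each heavy atom and fill implicit hydrogens from standard valence (C 4, N 3, O 2, S 2, halogen 1):
  atom 1: C, bond orders sum to 1 (valence 4) → 3 H
  atom 2: C, bond orders sum to 2 (valence 4) → 2 H
  atom 3: C, bond orders sum to 2 (valence 4) → 2 H
  atom 4: C, bond orders sum to 2 (valence 4) → 2 H
  atom 5: C, bond orders sum to 3 (valence 4) → 1 H
  atom 6: S, bond orders sum to 1 (valence 2) → 1 H
  atom 7: C, bond orders sum to 2 (valence 4) → 2 H
  atom 8: C, bond orders sum to 1 (valence 4) → 3 H
Totals → C:7, H:16, S:1.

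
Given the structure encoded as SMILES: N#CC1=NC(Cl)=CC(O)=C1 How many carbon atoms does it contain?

6

Count every carbon token in the SMILES (each C, including those in ring-closure positions and inside branches).
Carbon count: 6.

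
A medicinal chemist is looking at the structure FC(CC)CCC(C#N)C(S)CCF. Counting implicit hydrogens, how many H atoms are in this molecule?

Walk through each heavy atom and fill implicit hydrogens from standard valence (C 4, N 3, O 2, S 2, halogen 1):
  atom 1: F (halogen, monovalent) → 0 H
  atom 2: C, bond orders sum to 3 (valence 4) → 1 H
  atom 3: C, bond orders sum to 2 (valence 4) → 2 H
  atom 4: C, bond orders sum to 1 (valence 4) → 3 H
  atom 5: C, bond orders sum to 2 (valence 4) → 2 H
  atom 6: C, bond orders sum to 2 (valence 4) → 2 H
  atom 7: C, bond orders sum to 3 (valence 4) → 1 H
  atom 8: C, bond orders sum to 4 (valence 4) → 0 H
  atom 9: N, bond orders sum to 3 (valence 3) → 0 H
  atom 10: C, bond orders sum to 3 (valence 4) → 1 H
  atom 11: S, bond orders sum to 1 (valence 2) → 1 H
  atom 12: C, bond orders sum to 2 (valence 4) → 2 H
  atom 13: C, bond orders sum to 2 (valence 4) → 2 H
  atom 14: F (halogen, monovalent) → 0 H
Total hydrogens: 17.

17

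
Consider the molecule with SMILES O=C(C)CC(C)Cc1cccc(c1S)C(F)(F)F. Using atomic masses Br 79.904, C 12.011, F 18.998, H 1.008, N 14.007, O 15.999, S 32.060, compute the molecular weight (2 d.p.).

276.32 g/mol

First, the molecular formula is C13H15F3OS (counting implicit H from valence).
  C: 13 × 12.011 = 156.143
  F: 3 × 18.998 = 56.994
  H: 15 × 1.008 = 15.120
  O: 1 × 15.999 = 15.999
  S: 1 × 32.060 = 32.060
Sum: 13×12.011 + 3×18.998 + 15×1.008 + 1×15.999 + 1×32.060 = 276.316 → 276.32 g/mol.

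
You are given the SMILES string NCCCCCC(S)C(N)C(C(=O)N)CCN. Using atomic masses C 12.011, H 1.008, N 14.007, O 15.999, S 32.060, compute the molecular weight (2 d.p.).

First, the molecular formula is C11H26N4OS (counting implicit H from valence).
  C: 11 × 12.011 = 132.121
  H: 26 × 1.008 = 26.208
  N: 4 × 14.007 = 56.028
  O: 1 × 15.999 = 15.999
  S: 1 × 32.060 = 32.060
Sum: 11×12.011 + 26×1.008 + 4×14.007 + 1×15.999 + 1×32.060 = 262.416 → 262.42 g/mol.

262.42 g/mol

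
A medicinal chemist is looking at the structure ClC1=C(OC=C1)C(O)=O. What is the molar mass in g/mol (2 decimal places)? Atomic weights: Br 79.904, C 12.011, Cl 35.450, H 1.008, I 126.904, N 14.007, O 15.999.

146.53 g/mol

First, the molecular formula is C5H3ClO3 (counting implicit H from valence).
  C: 5 × 12.011 = 60.055
  Cl: 1 × 35.450 = 35.450
  H: 3 × 1.008 = 3.024
  O: 3 × 15.999 = 47.997
Sum: 5×12.011 + 1×35.450 + 3×1.008 + 3×15.999 = 146.526 → 146.53 g/mol.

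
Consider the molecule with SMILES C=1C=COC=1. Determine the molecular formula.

Walk through each heavy atom and fill implicit hydrogens from standard valence (C 4, N 3, O 2, S 2, halogen 1):
  atom 1: C, bond orders sum to 3 (valence 4) → 1 H
  atom 2: C, bond orders sum to 3 (valence 4) → 1 H
  atom 3: C, bond orders sum to 3 (valence 4) → 1 H
  atom 4: O, bond orders sum to 2 (valence 2) → 0 H
  atom 5: C, bond orders sum to 3 (valence 4) → 1 H
Totals → C:4, H:4, O:1.
In Hill order: C4H4O.

C4H4O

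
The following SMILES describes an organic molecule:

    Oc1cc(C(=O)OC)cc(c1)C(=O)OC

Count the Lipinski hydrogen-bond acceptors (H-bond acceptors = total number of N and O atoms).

5

N atoms: 0; O atoms: 5.
Lipinski HBA = 0 + 5 = 5.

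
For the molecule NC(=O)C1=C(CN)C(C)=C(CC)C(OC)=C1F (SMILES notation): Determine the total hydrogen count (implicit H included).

17

Walk through each heavy atom and fill implicit hydrogens from standard valence (C 4, N 3, O 2, S 2, halogen 1):
  atom 1: N, bond orders sum to 1 (valence 3) → 2 H
  atom 2: C, bond orders sum to 4 (valence 4) → 0 H
  atom 3: O, bond orders sum to 2 (valence 2) → 0 H
  atom 4: C, bond orders sum to 4 (valence 4) → 0 H
  atom 5: C, bond orders sum to 4 (valence 4) → 0 H
  atom 6: C, bond orders sum to 2 (valence 4) → 2 H
  atom 7: N, bond orders sum to 1 (valence 3) → 2 H
  atom 8: C, bond orders sum to 4 (valence 4) → 0 H
  atom 9: C, bond orders sum to 1 (valence 4) → 3 H
  atom 10: C, bond orders sum to 4 (valence 4) → 0 H
  atom 11: C, bond orders sum to 2 (valence 4) → 2 H
  atom 12: C, bond orders sum to 1 (valence 4) → 3 H
  atom 13: C, bond orders sum to 4 (valence 4) → 0 H
  atom 14: O, bond orders sum to 2 (valence 2) → 0 H
  atom 15: C, bond orders sum to 1 (valence 4) → 3 H
  atom 16: C, bond orders sum to 4 (valence 4) → 0 H
  atom 17: F (halogen, monovalent) → 0 H
Total hydrogens: 17.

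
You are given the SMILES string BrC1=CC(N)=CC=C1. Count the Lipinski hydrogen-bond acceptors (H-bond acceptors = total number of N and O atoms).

N atoms: 1; O atoms: 0.
Lipinski HBA = 1 + 0 = 1.

1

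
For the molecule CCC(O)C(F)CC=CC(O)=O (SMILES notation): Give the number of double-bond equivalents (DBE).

Degree of unsaturation = (number of rings) + (number of π bonds).
Ring closures in the SMILES: 0.
π bonds: 2 double bonds (each 1 DoU) → 2 DoU from unsaturation.
Total DoU = 0 + 2 = 2.

2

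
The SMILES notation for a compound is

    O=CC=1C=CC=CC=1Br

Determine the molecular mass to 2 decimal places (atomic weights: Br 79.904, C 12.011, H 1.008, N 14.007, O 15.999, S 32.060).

First, the molecular formula is C7H5BrO (counting implicit H from valence).
  Br: 1 × 79.904 = 79.904
  C: 7 × 12.011 = 84.077
  H: 5 × 1.008 = 5.040
  O: 1 × 15.999 = 15.999
Sum: 1×79.904 + 7×12.011 + 5×1.008 + 1×15.999 = 185.020 → 185.02 g/mol.

185.02 g/mol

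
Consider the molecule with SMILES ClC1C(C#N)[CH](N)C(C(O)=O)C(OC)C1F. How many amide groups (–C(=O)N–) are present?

Scan the SMILES for the amide motif — none present.
Groups that are present: 1 carboxylic acid, 1 ether, 1 nitrile, 1 primary amine.

0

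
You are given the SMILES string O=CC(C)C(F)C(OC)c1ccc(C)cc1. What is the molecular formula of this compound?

C13H17FO2

Walk through each heavy atom and fill implicit hydrogens from standard valence (C 4, N 3, O 2, S 2, halogen 1); for lowercase aromatic atoms, an aromatic c carries 1 H when it has two neighbours and 0 H with three, and aromatic n carries 0 H:
  atom 1: O, bond orders sum to 2 (valence 2) → 0 H
  atom 2: C, bond orders sum to 3 (valence 4) → 1 H
  atom 3: C, bond orders sum to 3 (valence 4) → 1 H
  atom 4: C, bond orders sum to 1 (valence 4) → 3 H
  atom 5: C, bond orders sum to 3 (valence 4) → 1 H
  atom 6: F (halogen, monovalent) → 0 H
  atom 7: C, bond orders sum to 3 (valence 4) → 1 H
  atom 8: O, bond orders sum to 2 (valence 2) → 0 H
  atom 9: C, bond orders sum to 1 (valence 4) → 3 H
  atom 10: aromatic c, 3 neighbours → 0 H
  atom 11: aromatic c, 2 neighbours → 1 H
  atom 12: aromatic c, 2 neighbours → 1 H
  atom 13: aromatic c, 3 neighbours → 0 H
  atom 14: C, bond orders sum to 1 (valence 4) → 3 H
  atom 15: aromatic c, 2 neighbours → 1 H
  atom 16: aromatic c, 2 neighbours → 1 H
Totals → C:13, H:17, F:1, O:2.
In Hill order: C13H17FO2.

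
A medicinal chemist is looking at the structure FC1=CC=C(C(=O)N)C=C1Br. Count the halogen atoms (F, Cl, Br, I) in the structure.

Halogen atoms appear at heavy-atom positions 1, 11 (1×Br, 1×F).
Other groups present: 1 amide.
Halogen count: 2.

2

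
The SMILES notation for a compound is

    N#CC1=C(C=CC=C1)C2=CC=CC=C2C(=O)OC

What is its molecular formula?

Walk through each heavy atom and fill implicit hydrogens from standard valence (C 4, N 3, O 2, S 2, halogen 1):
  atom 1: N, bond orders sum to 3 (valence 3) → 0 H
  atom 2: C, bond orders sum to 4 (valence 4) → 0 H
  atom 3: C, bond orders sum to 4 (valence 4) → 0 H
  atom 4: C, bond orders sum to 4 (valence 4) → 0 H
  atom 5: C, bond orders sum to 3 (valence 4) → 1 H
  atom 6: C, bond orders sum to 3 (valence 4) → 1 H
  atom 7: C, bond orders sum to 3 (valence 4) → 1 H
  atom 8: C, bond orders sum to 3 (valence 4) → 1 H
  atom 9: C, bond orders sum to 4 (valence 4) → 0 H
  atom 10: C, bond orders sum to 3 (valence 4) → 1 H
  atom 11: C, bond orders sum to 3 (valence 4) → 1 H
  atom 12: C, bond orders sum to 3 (valence 4) → 1 H
  atom 13: C, bond orders sum to 3 (valence 4) → 1 H
  atom 14: C, bond orders sum to 4 (valence 4) → 0 H
  atom 15: C, bond orders sum to 4 (valence 4) → 0 H
  atom 16: O, bond orders sum to 2 (valence 2) → 0 H
  atom 17: O, bond orders sum to 2 (valence 2) → 0 H
  atom 18: C, bond orders sum to 1 (valence 4) → 3 H
Totals → C:15, H:11, N:1, O:2.
In Hill order: C15H11NO2.

C15H11NO2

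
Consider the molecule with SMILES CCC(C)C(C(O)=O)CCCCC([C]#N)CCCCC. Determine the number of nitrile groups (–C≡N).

1

The nitrile motif appears at heavy-atom position 14 in the SMILES.
Other groups present: 1 carboxylic acid.
Nitrile count: 1.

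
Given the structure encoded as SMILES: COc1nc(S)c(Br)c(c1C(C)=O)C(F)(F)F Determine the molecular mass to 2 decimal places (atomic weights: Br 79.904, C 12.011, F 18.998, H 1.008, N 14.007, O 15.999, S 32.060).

First, the molecular formula is C9H7BrF3NO2S (counting implicit H from valence).
  Br: 1 × 79.904 = 79.904
  C: 9 × 12.011 = 108.099
  F: 3 × 18.998 = 56.994
  H: 7 × 1.008 = 7.056
  N: 1 × 14.007 = 14.007
  O: 2 × 15.999 = 31.998
  S: 1 × 32.060 = 32.060
Sum: 1×79.904 + 9×12.011 + 3×18.998 + 7×1.008 + 1×14.007 + 2×15.999 + 1×32.060 = 330.118 → 330.12 g/mol.

330.12 g/mol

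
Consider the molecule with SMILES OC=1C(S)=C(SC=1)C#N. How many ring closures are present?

In SMILES, each pair of matching ring-closure digits denotes one ring-closing bond; the number of such bonds equals the number of independent rings.
Ring-closure bonds here: 1.

1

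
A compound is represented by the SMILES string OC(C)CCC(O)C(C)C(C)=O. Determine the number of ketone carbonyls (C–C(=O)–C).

The ketone motif appears at heavy-atom position 10 in the SMILES.
Other groups present: 2 hydroxyl.
Ketone count: 1.

1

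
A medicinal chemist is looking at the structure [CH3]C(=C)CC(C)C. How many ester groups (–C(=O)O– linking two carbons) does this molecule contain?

Scan the SMILES for the ester motif — none present.
Groups that are present: 1 alkene.

0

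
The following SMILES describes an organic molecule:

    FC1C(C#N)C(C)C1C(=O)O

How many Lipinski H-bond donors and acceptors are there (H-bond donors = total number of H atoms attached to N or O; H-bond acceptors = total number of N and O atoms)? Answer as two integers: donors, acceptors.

1, 3

Donors: find every N or O and count the H atoms it carries.
  atom 5 (N): bond orders sum to 3 → 0 H
  atom 10 (O): bond orders sum to 2 → 0 H
  atom 11 (O): bond orders sum to 1 → 1 H
Lipinski HBD = 1.
Acceptors: N atoms = 1, O atoms = 2 → HBA = 3.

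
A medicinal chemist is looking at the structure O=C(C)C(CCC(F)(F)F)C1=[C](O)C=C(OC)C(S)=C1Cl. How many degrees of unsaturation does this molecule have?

5

Molecular formula: C13H14ClF3O3S.
DoU = (2C + 2 + N − H − X) / 2, where X is the halogen count and O/S are ignored.
    = (2·13 + 2 + 0 − 14 − 4) / 2 = 10 / 2 = 5.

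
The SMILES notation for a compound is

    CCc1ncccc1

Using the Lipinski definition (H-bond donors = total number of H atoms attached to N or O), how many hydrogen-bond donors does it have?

0

Donors: find every N or O and count the H atoms it carries.
  atom 4 (N): bond orders sum to 3 → 0 H
Lipinski HBD = 0.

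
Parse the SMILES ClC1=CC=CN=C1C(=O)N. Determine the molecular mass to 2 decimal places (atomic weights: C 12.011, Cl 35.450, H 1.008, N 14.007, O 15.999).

First, the molecular formula is C6H5ClN2O (counting implicit H from valence).
  C: 6 × 12.011 = 72.066
  Cl: 1 × 35.450 = 35.450
  H: 5 × 1.008 = 5.040
  N: 2 × 14.007 = 28.014
  O: 1 × 15.999 = 15.999
Sum: 6×12.011 + 1×35.450 + 5×1.008 + 2×14.007 + 1×15.999 = 156.569 → 156.57 g/mol.

156.57 g/mol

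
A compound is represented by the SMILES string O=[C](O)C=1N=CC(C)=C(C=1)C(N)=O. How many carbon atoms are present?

Count every carbon token in the SMILES (each C, including those in ring-closure positions and inside branches).
Carbon count: 8.

8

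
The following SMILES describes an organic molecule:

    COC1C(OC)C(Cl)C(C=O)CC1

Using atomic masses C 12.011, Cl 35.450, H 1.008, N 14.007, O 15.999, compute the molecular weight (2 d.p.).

First, the molecular formula is C9H15ClO3 (counting implicit H from valence).
  C: 9 × 12.011 = 108.099
  Cl: 1 × 35.450 = 35.450
  H: 15 × 1.008 = 15.120
  O: 3 × 15.999 = 47.997
Sum: 9×12.011 + 1×35.450 + 15×1.008 + 3×15.999 = 206.666 → 206.67 g/mol.

206.67 g/mol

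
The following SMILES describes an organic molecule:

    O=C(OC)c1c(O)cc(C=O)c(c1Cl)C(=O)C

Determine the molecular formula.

Walk through each heavy atom and fill implicit hydrogens from standard valence (C 4, N 3, O 2, S 2, halogen 1); for lowercase aromatic atoms, an aromatic c carries 1 H when it has two neighbours and 0 H with three, and aromatic n carries 0 H:
  atom 1: O, bond orders sum to 2 (valence 2) → 0 H
  atom 2: C, bond orders sum to 4 (valence 4) → 0 H
  atom 3: O, bond orders sum to 2 (valence 2) → 0 H
  atom 4: C, bond orders sum to 1 (valence 4) → 3 H
  atom 5: aromatic c, 3 neighbours → 0 H
  atom 6: aromatic c, 3 neighbours → 0 H
  atom 7: O, bond orders sum to 1 (valence 2) → 1 H
  atom 8: aromatic c, 2 neighbours → 1 H
  atom 9: aromatic c, 3 neighbours → 0 H
  atom 10: C, bond orders sum to 3 (valence 4) → 1 H
  atom 11: O, bond orders sum to 2 (valence 2) → 0 H
  atom 12: aromatic c, 3 neighbours → 0 H
  atom 13: aromatic c, 3 neighbours → 0 H
  atom 14: Cl (halogen, monovalent) → 0 H
  atom 15: C, bond orders sum to 4 (valence 4) → 0 H
  atom 16: O, bond orders sum to 2 (valence 2) → 0 H
  atom 17: C, bond orders sum to 1 (valence 4) → 3 H
Totals → C:11, H:9, Cl:1, O:5.

C11H9ClO5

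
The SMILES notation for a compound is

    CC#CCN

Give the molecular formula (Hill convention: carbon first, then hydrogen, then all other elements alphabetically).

Walk through each heavy atom and fill implicit hydrogens from standard valence (C 4, N 3, O 2, S 2, halogen 1):
  atom 1: C, bond orders sum to 1 (valence 4) → 3 H
  atom 2: C, bond orders sum to 4 (valence 4) → 0 H
  atom 3: C, bond orders sum to 4 (valence 4) → 0 H
  atom 4: C, bond orders sum to 2 (valence 4) → 2 H
  atom 5: N, bond orders sum to 1 (valence 3) → 2 H
Totals → C:4, H:7, N:1.

C4H7N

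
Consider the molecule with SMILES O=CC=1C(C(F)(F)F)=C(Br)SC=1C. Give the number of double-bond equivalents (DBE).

Degree of unsaturation = (number of rings) + (number of π bonds).
Ring closures in the SMILES: 1.
π bonds: 3 double bonds (each 1 DoU) → 3 DoU from unsaturation.
Total DoU = 1 + 3 = 4.

4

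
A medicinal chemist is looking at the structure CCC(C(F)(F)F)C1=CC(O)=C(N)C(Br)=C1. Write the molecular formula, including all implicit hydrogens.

Walk through each heavy atom and fill implicit hydrogens from standard valence (C 4, N 3, O 2, S 2, halogen 1):
  atom 1: C, bond orders sum to 1 (valence 4) → 3 H
  atom 2: C, bond orders sum to 2 (valence 4) → 2 H
  atom 3: C, bond orders sum to 3 (valence 4) → 1 H
  atom 4: C, bond orders sum to 4 (valence 4) → 0 H
  atom 5: F (halogen, monovalent) → 0 H
  atom 6: F (halogen, monovalent) → 0 H
  atom 7: F (halogen, monovalent) → 0 H
  atom 8: C, bond orders sum to 4 (valence 4) → 0 H
  atom 9: C, bond orders sum to 3 (valence 4) → 1 H
  atom 10: C, bond orders sum to 4 (valence 4) → 0 H
  atom 11: O, bond orders sum to 1 (valence 2) → 1 H
  atom 12: C, bond orders sum to 4 (valence 4) → 0 H
  atom 13: N, bond orders sum to 1 (valence 3) → 2 H
  atom 14: C, bond orders sum to 4 (valence 4) → 0 H
  atom 15: Br (halogen, monovalent) → 0 H
  atom 16: C, bond orders sum to 3 (valence 4) → 1 H
Totals → C:10, H:11, Br:1, F:3, N:1, O:1.

C10H11BrF3NO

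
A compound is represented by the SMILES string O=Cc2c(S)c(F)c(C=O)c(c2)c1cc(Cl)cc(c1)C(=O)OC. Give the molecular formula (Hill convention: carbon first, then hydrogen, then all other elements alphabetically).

C16H10ClFO4S

Walk through each heavy atom and fill implicit hydrogens from standard valence (C 4, N 3, O 2, S 2, halogen 1); for lowercase aromatic atoms, an aromatic c carries 1 H when it has two neighbours and 0 H with three, and aromatic n carries 0 H:
  atom 1: O, bond orders sum to 2 (valence 2) → 0 H
  atom 2: C, bond orders sum to 3 (valence 4) → 1 H
  atom 3: aromatic c, 3 neighbours → 0 H
  atom 4: aromatic c, 3 neighbours → 0 H
  atom 5: S, bond orders sum to 1 (valence 2) → 1 H
  atom 6: aromatic c, 3 neighbours → 0 H
  atom 7: F (halogen, monovalent) → 0 H
  atom 8: aromatic c, 3 neighbours → 0 H
  atom 9: C, bond orders sum to 3 (valence 4) → 1 H
  atom 10: O, bond orders sum to 2 (valence 2) → 0 H
  atom 11: aromatic c, 3 neighbours → 0 H
  atom 12: aromatic c, 2 neighbours → 1 H
  atom 13: aromatic c, 3 neighbours → 0 H
  atom 14: aromatic c, 2 neighbours → 1 H
  atom 15: aromatic c, 3 neighbours → 0 H
  atom 16: Cl (halogen, monovalent) → 0 H
  atom 17: aromatic c, 2 neighbours → 1 H
  atom 18: aromatic c, 3 neighbours → 0 H
  atom 19: aromatic c, 2 neighbours → 1 H
  atom 20: C, bond orders sum to 4 (valence 4) → 0 H
  atom 21: O, bond orders sum to 2 (valence 2) → 0 H
  atom 22: O, bond orders sum to 2 (valence 2) → 0 H
  atom 23: C, bond orders sum to 1 (valence 4) → 3 H
Totals → C:16, H:10, Cl:1, F:1, O:4, S:1.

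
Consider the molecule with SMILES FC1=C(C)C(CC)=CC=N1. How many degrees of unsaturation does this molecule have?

4

Degree of unsaturation = (number of rings) + (number of π bonds).
Ring closures in the SMILES: 1.
π bonds: 3 double bonds (each 1 DoU) → 3 DoU from unsaturation.
Total DoU = 1 + 3 = 4.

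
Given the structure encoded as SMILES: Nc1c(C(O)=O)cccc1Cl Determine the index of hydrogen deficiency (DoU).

5

Molecular formula: C7H6ClNO2.
DoU = (2C + 2 + N − H − X) / 2, where X is the halogen count and O/S are ignored.
    = (2·7 + 2 + 1 − 6 − 1) / 2 = 10 / 2 = 5.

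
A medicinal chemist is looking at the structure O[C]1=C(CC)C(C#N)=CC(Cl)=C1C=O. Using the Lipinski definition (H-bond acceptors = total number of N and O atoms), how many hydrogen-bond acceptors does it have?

N atoms: 1; O atoms: 2.
Lipinski HBA = 1 + 2 = 3.

3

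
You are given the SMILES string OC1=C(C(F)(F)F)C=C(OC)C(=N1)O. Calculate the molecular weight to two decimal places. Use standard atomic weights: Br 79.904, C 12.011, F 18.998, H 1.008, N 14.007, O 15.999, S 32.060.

209.12 g/mol

First, the molecular formula is C7H6F3NO3 (counting implicit H from valence).
  C: 7 × 12.011 = 84.077
  F: 3 × 18.998 = 56.994
  H: 6 × 1.008 = 6.048
  N: 1 × 14.007 = 14.007
  O: 3 × 15.999 = 47.997
Sum: 7×12.011 + 3×18.998 + 6×1.008 + 1×14.007 + 3×15.999 = 209.123 → 209.12 g/mol.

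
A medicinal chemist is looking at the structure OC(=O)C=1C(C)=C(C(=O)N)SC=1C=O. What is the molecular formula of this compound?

C8H7NO4S

Walk through each heavy atom and fill implicit hydrogens from standard valence (C 4, N 3, O 2, S 2, halogen 1):
  atom 1: O, bond orders sum to 1 (valence 2) → 1 H
  atom 2: C, bond orders sum to 4 (valence 4) → 0 H
  atom 3: O, bond orders sum to 2 (valence 2) → 0 H
  atom 4: C, bond orders sum to 4 (valence 4) → 0 H
  atom 5: C, bond orders sum to 4 (valence 4) → 0 H
  atom 6: C, bond orders sum to 1 (valence 4) → 3 H
  atom 7: C, bond orders sum to 4 (valence 4) → 0 H
  atom 8: C, bond orders sum to 4 (valence 4) → 0 H
  atom 9: O, bond orders sum to 2 (valence 2) → 0 H
  atom 10: N, bond orders sum to 1 (valence 3) → 2 H
  atom 11: S, bond orders sum to 2 (valence 2) → 0 H
  atom 12: C, bond orders sum to 4 (valence 4) → 0 H
  atom 13: C, bond orders sum to 3 (valence 4) → 1 H
  atom 14: O, bond orders sum to 2 (valence 2) → 0 H
Totals → C:8, H:7, N:1, O:4, S:1.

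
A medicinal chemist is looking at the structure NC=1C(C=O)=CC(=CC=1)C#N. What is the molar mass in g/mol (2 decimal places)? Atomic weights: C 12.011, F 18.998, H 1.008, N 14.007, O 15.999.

146.15 g/mol

First, the molecular formula is C8H6N2O (counting implicit H from valence).
  C: 8 × 12.011 = 96.088
  H: 6 × 1.008 = 6.048
  N: 2 × 14.007 = 28.014
  O: 1 × 15.999 = 15.999
Sum: 8×12.011 + 6×1.008 + 2×14.007 + 1×15.999 = 146.149 → 146.15 g/mol.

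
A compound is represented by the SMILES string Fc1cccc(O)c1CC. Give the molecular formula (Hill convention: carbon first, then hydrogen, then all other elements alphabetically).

C8H9FO

Walk through each heavy atom and fill implicit hydrogens from standard valence (C 4, N 3, O 2, S 2, halogen 1); for lowercase aromatic atoms, an aromatic c carries 1 H when it has two neighbours and 0 H with three, and aromatic n carries 0 H:
  atom 1: F (halogen, monovalent) → 0 H
  atom 2: aromatic c, 3 neighbours → 0 H
  atom 3: aromatic c, 2 neighbours → 1 H
  atom 4: aromatic c, 2 neighbours → 1 H
  atom 5: aromatic c, 2 neighbours → 1 H
  atom 6: aromatic c, 3 neighbours → 0 H
  atom 7: O, bond orders sum to 1 (valence 2) → 1 H
  atom 8: aromatic c, 3 neighbours → 0 H
  atom 9: C, bond orders sum to 2 (valence 4) → 2 H
  atom 10: C, bond orders sum to 1 (valence 4) → 3 H
Totals → C:8, H:9, F:1, O:1.
In Hill order: C8H9FO.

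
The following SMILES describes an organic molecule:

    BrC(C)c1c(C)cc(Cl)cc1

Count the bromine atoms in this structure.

1

Scan the SMILES for Br atoms (remember two-letter symbols like Cl and Br are single atoms).
Bromine count: 1.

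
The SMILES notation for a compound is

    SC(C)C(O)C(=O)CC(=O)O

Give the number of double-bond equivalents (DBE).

Degree of unsaturation = (number of rings) + (number of π bonds).
Ring closures in the SMILES: 0.
π bonds: 2 double bonds (each 1 DoU) → 2 DoU from unsaturation.
Total DoU = 0 + 2 = 2.

2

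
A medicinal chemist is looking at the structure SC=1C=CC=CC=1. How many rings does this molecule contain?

In SMILES, each pair of matching ring-closure digits denotes one ring-closing bond; the number of such bonds equals the number of independent rings.
Ring-closure bonds here: 1.

1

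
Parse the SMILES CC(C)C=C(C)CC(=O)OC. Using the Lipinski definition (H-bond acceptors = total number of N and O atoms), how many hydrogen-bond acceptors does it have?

N atoms: 0; O atoms: 2.
Lipinski HBA = 0 + 2 = 2.

2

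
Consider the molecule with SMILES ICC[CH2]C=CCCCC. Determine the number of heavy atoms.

Every atom symbol written in the SMILES (organic subset) is one heavy atom; implicit H are not written.
Heavy atoms by element → C:9, I:1.
Total: 10.

10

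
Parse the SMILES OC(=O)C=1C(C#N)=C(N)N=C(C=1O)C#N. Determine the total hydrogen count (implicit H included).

4

Walk through each heavy atom and fill implicit hydrogens from standard valence (C 4, N 3, O 2, S 2, halogen 1):
  atom 1: O, bond orders sum to 1 (valence 2) → 1 H
  atom 2: C, bond orders sum to 4 (valence 4) → 0 H
  atom 3: O, bond orders sum to 2 (valence 2) → 0 H
  atom 4: C, bond orders sum to 4 (valence 4) → 0 H
  atom 5: C, bond orders sum to 4 (valence 4) → 0 H
  atom 6: C, bond orders sum to 4 (valence 4) → 0 H
  atom 7: N, bond orders sum to 3 (valence 3) → 0 H
  atom 8: C, bond orders sum to 4 (valence 4) → 0 H
  atom 9: N, bond orders sum to 1 (valence 3) → 2 H
  atom 10: N, bond orders sum to 3 (valence 3) → 0 H
  atom 11: C, bond orders sum to 4 (valence 4) → 0 H
  atom 12: C, bond orders sum to 4 (valence 4) → 0 H
  atom 13: O, bond orders sum to 1 (valence 2) → 1 H
  atom 14: C, bond orders sum to 4 (valence 4) → 0 H
  atom 15: N, bond orders sum to 3 (valence 3) → 0 H
Total hydrogens: 4.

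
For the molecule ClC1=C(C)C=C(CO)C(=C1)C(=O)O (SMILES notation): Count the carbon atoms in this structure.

9

Count every carbon token in the SMILES (each C, including those in ring-closure positions and inside branches).
Carbon count: 9.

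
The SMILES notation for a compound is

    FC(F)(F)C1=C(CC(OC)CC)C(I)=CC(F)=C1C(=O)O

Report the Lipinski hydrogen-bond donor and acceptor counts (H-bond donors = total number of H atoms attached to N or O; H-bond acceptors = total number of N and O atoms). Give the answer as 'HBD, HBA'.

Donors: find every N or O and count the H atoms it carries.
  atom 9 (O): bond orders sum to 2 → 0 H
  atom 20 (O): bond orders sum to 2 → 0 H
  atom 21 (O): bond orders sum to 1 → 1 H
Lipinski HBD = 1.
Acceptors: N atoms = 0, O atoms = 3 → HBA = 3.

1, 3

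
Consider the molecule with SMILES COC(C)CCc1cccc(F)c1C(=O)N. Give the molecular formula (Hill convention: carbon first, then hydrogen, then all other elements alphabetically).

C12H16FNO2

Walk through each heavy atom and fill implicit hydrogens from standard valence (C 4, N 3, O 2, S 2, halogen 1); for lowercase aromatic atoms, an aromatic c carries 1 H when it has two neighbours and 0 H with three, and aromatic n carries 0 H:
  atom 1: C, bond orders sum to 1 (valence 4) → 3 H
  atom 2: O, bond orders sum to 2 (valence 2) → 0 H
  atom 3: C, bond orders sum to 3 (valence 4) → 1 H
  atom 4: C, bond orders sum to 1 (valence 4) → 3 H
  atom 5: C, bond orders sum to 2 (valence 4) → 2 H
  atom 6: C, bond orders sum to 2 (valence 4) → 2 H
  atom 7: aromatic c, 3 neighbours → 0 H
  atom 8: aromatic c, 2 neighbours → 1 H
  atom 9: aromatic c, 2 neighbours → 1 H
  atom 10: aromatic c, 2 neighbours → 1 H
  atom 11: aromatic c, 3 neighbours → 0 H
  atom 12: F (halogen, monovalent) → 0 H
  atom 13: aromatic c, 3 neighbours → 0 H
  atom 14: C, bond orders sum to 4 (valence 4) → 0 H
  atom 15: O, bond orders sum to 2 (valence 2) → 0 H
  atom 16: N, bond orders sum to 1 (valence 3) → 2 H
Totals → C:12, H:16, F:1, N:1, O:2.
In Hill order: C12H16FNO2.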